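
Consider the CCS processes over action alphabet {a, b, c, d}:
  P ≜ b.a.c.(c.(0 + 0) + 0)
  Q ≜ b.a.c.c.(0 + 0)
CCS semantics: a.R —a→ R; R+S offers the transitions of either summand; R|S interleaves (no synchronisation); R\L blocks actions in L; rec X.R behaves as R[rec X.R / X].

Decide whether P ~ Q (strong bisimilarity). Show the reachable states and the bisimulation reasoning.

LTS(P): 5 reachable states
  s0 = b.a.c.(c.(0 + 0) + 0) has moves ··b··> s1
  s1 = a.c.(c.(0 + 0) + 0) has moves ··a··> s2
  s2 = c.(c.(0 + 0) + 0) has moves ··c··> s3
  s3 = c.(0 + 0) + 0 has moves ··c··> s4
  s4 = 0 + 0 has moves (no moves)
LTS(Q): 5 reachable states
  t0 = b.a.c.c.(0 + 0) has moves ··b··> t1
  t1 = a.c.c.(0 + 0) has moves ··a··> t2
  t2 = c.c.(0 + 0) has moves ··c··> t3
  t3 = c.(0 + 0) has moves ··c··> t4
  t4 = 0 + 0 has moves (no moves)
Partition-refinement fixed point:
  B0 = {s0, t0}
  B1 = {s1, t1}
  B2 = {s2, t2}
  B3 = {s3, t3}
  B4 = {s4, t4}
s0 ∈ B0, t0 ∈ B0 → same block

bisimilar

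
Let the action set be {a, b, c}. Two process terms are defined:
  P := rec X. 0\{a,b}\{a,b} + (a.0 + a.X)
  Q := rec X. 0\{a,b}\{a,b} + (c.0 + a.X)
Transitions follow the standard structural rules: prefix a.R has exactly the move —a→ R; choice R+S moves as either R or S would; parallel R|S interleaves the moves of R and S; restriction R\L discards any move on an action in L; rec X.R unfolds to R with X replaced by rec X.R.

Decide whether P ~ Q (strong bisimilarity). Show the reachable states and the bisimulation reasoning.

not bisimilar

P's transition system — 2 states:
  s0 = rec X. 0\{a,b}\{a,b} + (a.0 + a.X) | —a→ s0, —a→ s1
  s1 = 0 | (no moves)
Q's transition system — 2 states:
  t0 = rec X. 0\{a,b}\{a,b} + (c.0 + a.X) | —a→ t0, —c→ t1
  t1 = 0 | (no moves)
Bisimilarity quotient blocks:
  B0 = {s0}
  B1 = {s1, t1}
  B2 = {t0}
s0 ∈ B0, t0 ∈ B2 → different blocks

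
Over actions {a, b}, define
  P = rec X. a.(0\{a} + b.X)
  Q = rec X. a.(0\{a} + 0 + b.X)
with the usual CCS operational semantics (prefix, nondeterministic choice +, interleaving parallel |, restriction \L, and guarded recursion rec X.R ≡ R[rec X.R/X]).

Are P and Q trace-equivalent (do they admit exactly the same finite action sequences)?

LTS(P): 2 reachable states
  p0 = rec X. a.(0\{a} + b.X) | =a=> p1
  p1 = 0\{a} + b.(rec X. a.(0\{a} + b.X)) | =b=> p0
LTS(Q): 2 reachable states
  q0 = rec X. a.(0\{a} + 0 + b.X) | =a=> q1
  q1 = 0\{a} + 0 + b.(rec X. a.(0\{a} + 0 + b.X)) | =b=> q0
Bisimilarity quotient blocks:
  B0 = {p0, q0}
  B1 = {p1, q1}
p0 ∈ B0, q0 ∈ B0 → same block
Bisimilar ⇒ trace-equivalent.

trace-equivalent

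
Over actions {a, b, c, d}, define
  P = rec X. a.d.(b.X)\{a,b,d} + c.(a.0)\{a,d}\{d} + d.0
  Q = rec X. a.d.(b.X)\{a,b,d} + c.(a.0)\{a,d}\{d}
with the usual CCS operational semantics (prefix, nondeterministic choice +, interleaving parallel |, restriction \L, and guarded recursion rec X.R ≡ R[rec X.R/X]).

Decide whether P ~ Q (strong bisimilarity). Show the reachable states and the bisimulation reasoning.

P's transition system — 5 states:
  m0 = rec X. a.d.(b.X)\{a,b,d} + c.(a.0)\{a,d}\{d} + d.0 → —a→ m1, —c→ m2, —d→ m3
  m1 = d.(b.(rec X. a.d.(b.X)\{a,b,d} + c.(a.0)\{a,d}\{d} + d.0))\{a,b,d} → —d→ m4
  m2 = (a.0)\{a,d}\{d} → (no moves)
  m3 = 0 → (no moves)
  m4 = (b.(rec X. a.d.(b.X)\{a,b,d} + c.(a.0)\{a,d}\{d} + d.0))\{a,b,d} → (no moves)
Q's transition system — 4 states:
  n0 = rec X. a.d.(b.X)\{a,b,d} + c.(a.0)\{a,d}\{d} → —a→ n1, —c→ n2
  n1 = d.(b.(rec X. a.d.(b.X)\{a,b,d} + c.(a.0)\{a,d}\{d}))\{a,b,d} → —d→ n3
  n2 = (a.0)\{a,d}\{d} → (no moves)
  n3 = (b.(rec X. a.d.(b.X)\{a,b,d} + c.(a.0)\{a,d}\{d}))\{a,b,d} → (no moves)
Coarsest stable partition (strong bisimilarity classes):
  B0 = {m0}
  B1 = {m2, m3, m4, n2, n3}
  B2 = {m1, n1}
  B3 = {n0}
m0 ∈ B0, n0 ∈ B3 → different blocks

NO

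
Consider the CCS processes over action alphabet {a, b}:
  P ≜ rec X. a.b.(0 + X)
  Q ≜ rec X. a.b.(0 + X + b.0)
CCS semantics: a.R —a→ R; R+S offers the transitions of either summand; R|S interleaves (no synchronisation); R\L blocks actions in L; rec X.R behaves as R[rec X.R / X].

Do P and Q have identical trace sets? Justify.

traces(P) ≠ traces(Q) — witness ⟨abb⟩

P's transition system — 3 states:
  s0 = rec X. a.b.(0 + X) ⊢ ··a··> s1
  s1 = b.(0 + (rec X. a.b.(0 + X))) ⊢ ··b··> s2
  s2 = 0 + (rec X. a.b.(0 + X)) ⊢ ··a··> s1
Q's transition system — 4 states:
  t0 = rec X. a.b.(0 + X + b.0) ⊢ ··a··> t1
  t1 = b.(0 + (rec X. a.b.(0 + X + b.0)) + b.0) ⊢ ··b··> t2
  t2 = 0 + (rec X. a.b.(0 + X + b.0)) + b.0 ⊢ ··a··> t1, ··b··> t3
  t3 = 0 ⊢ deadlocked
Trace ⟨abb⟩ through Q, begin at {t0}:
  step 1 (a): {t1}
  step 2 (b): {t2}
  step 3 (b): {t3}
  Q completes σ.
Trace ⟨abb⟩ through P, begin at {s0}:
  step 1 (a): {s1}
  step 2 (b): {s2}
  step 3 (b): no successor for P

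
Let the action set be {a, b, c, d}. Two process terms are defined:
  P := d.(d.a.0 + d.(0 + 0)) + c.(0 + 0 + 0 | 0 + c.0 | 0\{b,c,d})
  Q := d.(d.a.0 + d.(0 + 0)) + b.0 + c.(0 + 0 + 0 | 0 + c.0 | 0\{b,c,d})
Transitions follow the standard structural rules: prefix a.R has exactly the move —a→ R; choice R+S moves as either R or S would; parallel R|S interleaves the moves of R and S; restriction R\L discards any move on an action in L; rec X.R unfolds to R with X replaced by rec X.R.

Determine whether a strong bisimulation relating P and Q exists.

P's transition system — 7 states:
  u0 = d.(d.a.0 + d.(0 + 0)) + c.(0 + 0 + 0 | 0 + c.0 | 0\{b,c,d}) :: ··c··> u1, ··d··> u2
  u1 = 0 + 0 + 0 | 0 + c.0 | 0\{b,c,d} :: ··c··> u3
  u2 = d.a.0 + d.(0 + 0) :: ··d··> u4, ··d··> u5
  u3 = 0 | 0\{b,c,d} :: ·
  u4 = 0 + 0 :: ·
  u5 = a.0 :: ··a··> u6
  u6 = 0 :: ·
Q's transition system — 7 states:
  v0 = d.(d.a.0 + d.(0 + 0)) + b.0 + c.(0 + 0 + 0 | 0 + c.0 | 0\{b,c,d}) :: ··b··> v1, ··c··> v2, ··d··> v3
  v1 = 0 :: ·
  v2 = 0 + 0 + 0 | 0 + c.0 | 0\{b,c,d} :: ··c··> v4
  v3 = d.a.0 + d.(0 + 0) :: ··d··> v5, ··d··> v6
  v4 = 0 | 0\{b,c,d} :: ·
  v5 = 0 + 0 :: ·
  v6 = a.0 :: ··a··> v1
Coarsest stable partition (strong bisimilarity classes):
  B0 = {u0}
  B1 = {u2, v3}
  B2 = {u5, v6}
  B3 = {u3, u4, u6, v1, v4, v5}
  B4 = {u1, v2}
  B5 = {v0}
u0 ∈ B0, v0 ∈ B5 → different blocks

P ≁ Q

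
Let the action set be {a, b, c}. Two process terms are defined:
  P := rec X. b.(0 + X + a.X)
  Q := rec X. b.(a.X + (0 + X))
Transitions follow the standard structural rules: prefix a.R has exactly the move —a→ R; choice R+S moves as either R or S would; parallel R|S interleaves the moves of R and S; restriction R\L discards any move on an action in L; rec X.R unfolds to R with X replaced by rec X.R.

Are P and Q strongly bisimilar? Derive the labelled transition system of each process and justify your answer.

Reachable graph of P (2 states):
  p0 = rec X. b.(0 + X + a.X) :: ··b··> p1
  p1 = 0 + (rec X. b.(0 + X + a.X)) + a.(rec X. b.(0 + X + a.X)) :: ··a··> p0, ··b··> p1
Reachable graph of Q (2 states):
  q0 = rec X. b.(a.X + (0 + X)) :: ··b··> q1
  q1 = a.(rec X. b.(a.X + (0 + X))) + (0 + (rec X. b.(a.X + (0 + X)))) :: ··a··> q0, ··b··> q1
Coarsest stable partition (strong bisimilarity classes):
  B0 = {p0, q0}
  B1 = {p1, q1}
p0 ∈ B0, q0 ∈ B0 → same block

P ~ Q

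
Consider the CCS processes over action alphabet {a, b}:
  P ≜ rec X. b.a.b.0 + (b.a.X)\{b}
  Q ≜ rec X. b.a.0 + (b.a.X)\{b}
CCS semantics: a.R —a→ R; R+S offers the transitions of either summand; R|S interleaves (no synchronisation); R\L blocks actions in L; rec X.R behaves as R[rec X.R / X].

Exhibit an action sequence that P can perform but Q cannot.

Reachable graph of P (4 states):
  p0 = rec X. b.a.b.0 + (b.a.X)\{b} | -b-> p1
  p1 = a.b.0 | -a-> p2
  p2 = b.0 | -b-> p3
  p3 = 0 | ∅
Reachable graph of Q (3 states):
  q0 = rec X. b.a.0 + (b.a.X)\{b} | -b-> q1
  q1 = a.0 | -a-> q2
  q2 = 0 | ∅
Run σ = ⟨bab⟩ on P: start {p0}
  after b @ step 1: {p1}
  after a @ step 2: {p2}
  after b @ step 3: {p3}
  — P admits the full trace.
Run σ = ⟨bab⟩ on Q: start {q0}
  after b @ step 1: {q1}
  after a @ step 2: {q2}
  after b @ step 3: ∅  — Q cannot continue

bab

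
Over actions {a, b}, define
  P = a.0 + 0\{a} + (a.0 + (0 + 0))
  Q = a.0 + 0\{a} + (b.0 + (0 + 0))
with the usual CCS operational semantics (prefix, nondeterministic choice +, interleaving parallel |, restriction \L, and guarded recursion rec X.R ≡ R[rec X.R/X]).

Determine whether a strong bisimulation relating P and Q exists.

NO

Reachable graph of P (2 states):
  p0 = a.0 + 0\{a} + (a.0 + (0 + 0)) → ··a··> p1
  p1 = 0 → ∅
Reachable graph of Q (2 states):
  q0 = a.0 + 0\{a} + (b.0 + (0 + 0)) → ··a··> q1, ··b··> q1
  q1 = 0 → ∅
Bisimilarity quotient blocks:
  B0 = {p0}
  B1 = {p1, q1}
  B2 = {q0}
p0 ∈ B0, q0 ∈ B2 → different blocks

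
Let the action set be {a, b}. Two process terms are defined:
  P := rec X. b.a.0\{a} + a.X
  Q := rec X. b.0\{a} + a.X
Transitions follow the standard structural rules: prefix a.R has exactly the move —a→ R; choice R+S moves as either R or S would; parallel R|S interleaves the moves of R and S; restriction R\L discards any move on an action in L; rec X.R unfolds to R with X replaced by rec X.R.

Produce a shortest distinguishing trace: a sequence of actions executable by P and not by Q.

ba

LTS(P): 3 reachable states
  m0 = rec X. b.a.0\{a} + a.X :: —a→ m0, —b→ m1
  m1 = a.0\{a} :: —a→ m2
  m2 = 0\{a} :: ∅
LTS(Q): 2 reachable states
  n0 = rec X. b.0\{a} + a.X :: —a→ n0, —b→ n1
  n1 = 0\{a} :: ∅
Trace ⟨ba⟩ through P, begin at {m0}:
  after b @ step 1: {m1}
  after a @ step 2: {m2}
  ✓ P
Trace ⟨ba⟩ through Q, begin at {n0}:
  after b @ step 1: {n1}
  after a @ step 2: no successor for Q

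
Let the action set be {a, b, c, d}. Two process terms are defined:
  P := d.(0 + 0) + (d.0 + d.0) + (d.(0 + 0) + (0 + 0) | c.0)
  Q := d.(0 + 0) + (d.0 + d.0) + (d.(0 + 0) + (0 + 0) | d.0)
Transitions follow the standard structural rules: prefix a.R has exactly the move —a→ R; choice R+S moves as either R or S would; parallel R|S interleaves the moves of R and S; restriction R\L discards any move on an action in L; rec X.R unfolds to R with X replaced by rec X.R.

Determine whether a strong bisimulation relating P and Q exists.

P's transition system — 4 states:
  p0 = d.(0 + 0) + (d.0 + d.0) + (d.(0 + 0) + (0 + 0) | c.0) has moves —c→ p1, —d→ p2, —d→ p3
  p1 = (0 + 0) | 0 has moves (no moves)
  p2 = 0 has moves (no moves)
  p3 = 0 + 0 has moves (no moves)
Q's transition system — 4 states:
  q0 = d.(0 + 0) + (d.0 + d.0) + (d.(0 + 0) + (0 + 0) | d.0) has moves —d→ q1, —d→ q2, —d→ q3
  q1 = (0 + 0) | 0 has moves (no moves)
  q2 = 0 has moves (no moves)
  q3 = 0 + 0 has moves (no moves)
Coarsest stable partition (strong bisimilarity classes):
  B0 = {p0}
  B1 = {p1, p2, p3, q1, q2, q3}
  B2 = {q0}
p0 ∈ B0, q0 ∈ B2 → different blocks

not bisimilar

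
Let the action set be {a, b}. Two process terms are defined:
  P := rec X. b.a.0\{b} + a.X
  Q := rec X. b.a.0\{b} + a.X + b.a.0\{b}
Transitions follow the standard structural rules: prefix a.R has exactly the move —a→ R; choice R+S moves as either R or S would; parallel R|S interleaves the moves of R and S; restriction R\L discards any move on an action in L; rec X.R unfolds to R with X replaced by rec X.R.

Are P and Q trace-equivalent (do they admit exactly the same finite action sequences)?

trace-equivalent

P's transition system — 3 states:
  m0 = rec X. b.a.0\{b} + a.X | -a-> m0, -b-> m1
  m1 = a.0\{b} | -a-> m2
  m2 = 0\{b} | stopped
Q's transition system — 3 states:
  n0 = rec X. b.a.0\{b} + a.X + b.a.0\{b} | -a-> n0, -b-> n1
  n1 = a.0\{b} | -a-> n2
  n2 = 0\{b} | stopped
Coarsest stable partition (strong bisimilarity classes):
  B0 = {m0, n0}
  B1 = {m1, n1}
  B2 = {m2, n2}
m0 ∈ B0, n0 ∈ B0 → same block
Bisimilar ⇒ trace-equivalent.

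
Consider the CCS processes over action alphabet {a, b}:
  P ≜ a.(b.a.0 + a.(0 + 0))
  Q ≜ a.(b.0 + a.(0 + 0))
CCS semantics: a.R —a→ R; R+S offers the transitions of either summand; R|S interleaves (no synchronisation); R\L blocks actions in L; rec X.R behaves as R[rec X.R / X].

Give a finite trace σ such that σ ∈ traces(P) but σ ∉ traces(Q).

aba

LTS(P): 5 reachable states
  p0 = a.(b.a.0 + a.(0 + 0)) :: =a=> p1
  p1 = b.a.0 + a.(0 + 0) :: =a=> p2, =b=> p3
  p2 = 0 + 0 :: (no moves)
  p3 = a.0 :: =a=> p4
  p4 = 0 :: (no moves)
LTS(Q): 4 reachable states
  q0 = a.(b.0 + a.(0 + 0)) :: =a=> q1
  q1 = b.0 + a.(0 + 0) :: =a=> q2, =b=> q3
  q2 = 0 + 0 :: (no moves)
  q3 = 0 :: (no moves)
Run σ = ⟨aba⟩ on P: start {p0}
  after a @ step 1: {p1}
  after b @ step 2: {p3}
  after a @ step 3: {p4}
  — P admits the full trace.
Run σ = ⟨aba⟩ on Q: start {q0}
  after a @ step 1: {q1}
  after b @ step 2: {q3}
  after a @ step 3: ∅  — Q cannot continue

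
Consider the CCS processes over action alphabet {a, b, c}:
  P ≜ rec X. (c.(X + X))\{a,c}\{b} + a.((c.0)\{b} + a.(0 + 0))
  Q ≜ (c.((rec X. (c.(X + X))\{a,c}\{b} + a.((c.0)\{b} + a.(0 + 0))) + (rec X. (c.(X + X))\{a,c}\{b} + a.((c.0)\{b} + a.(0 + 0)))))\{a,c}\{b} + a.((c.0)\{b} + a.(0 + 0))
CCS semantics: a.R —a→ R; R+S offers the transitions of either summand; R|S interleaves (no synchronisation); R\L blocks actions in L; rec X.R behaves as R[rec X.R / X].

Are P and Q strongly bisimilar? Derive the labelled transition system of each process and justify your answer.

P ~ Q

P's transition system — 4 states:
  s0 = rec X. (c.(X + X))\{a,c}\{b} + a.((c.0)\{b} + a.(0 + 0)) :: -a-> s1
  s1 = (c.0)\{b} + a.(0 + 0) :: -a-> s2, -c-> s3
  s2 = 0 + 0 :: ·
  s3 = 0\{b} :: ·
Q's transition system — 4 states:
  t0 = (c.((rec X. (c.(X + X))\{a,c}\{b} + a.((c.0)\{b} + a.(0 + 0))) + (rec X. (c.(X + X))\{a,c}\{b} + a.((c.0)\{b} + a.(0 + 0)))))\{a,c}\{b} + a.((c.0)\{b} + a.(0 + 0)) :: -a-> t1
  t1 = (c.0)\{b} + a.(0 + 0) :: -a-> t2, -c-> t3
  t2 = 0 + 0 :: ·
  t3 = 0\{b} :: ·
Bisimilarity quotient blocks:
  B0 = {s0, t0}
  B1 = {s1, t1}
  B2 = {s2, s3, t2, t3}
s0 ∈ B0, t0 ∈ B0 → same block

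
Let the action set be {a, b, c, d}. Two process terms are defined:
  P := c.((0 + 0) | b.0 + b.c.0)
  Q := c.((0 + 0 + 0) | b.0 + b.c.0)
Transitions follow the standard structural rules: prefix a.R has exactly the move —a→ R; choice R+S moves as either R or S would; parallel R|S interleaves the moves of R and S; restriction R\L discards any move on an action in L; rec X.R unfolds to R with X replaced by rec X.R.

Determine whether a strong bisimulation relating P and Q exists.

P ~ Q

P's transition system — 5 states:
  m0 = c.((0 + 0) | b.0 + b.c.0) :: =c=> m1
  m1 = (0 + 0) | b.0 + b.c.0 :: =b=> m2, =b=> m3
  m2 = (0 + 0) | 0 :: stopped
  m3 = c.0 :: =c=> m4
  m4 = 0 :: stopped
Q's transition system — 5 states:
  n0 = c.((0 + 0 + 0) | b.0 + b.c.0) :: =c=> n1
  n1 = (0 + 0 + 0) | b.0 + b.c.0 :: =b=> n2, =b=> n3
  n2 = (0 + 0 + 0) | 0 :: stopped
  n3 = c.0 :: =c=> n4
  n4 = 0 :: stopped
Partition-refinement fixed point:
  B0 = {m0, n0}
  B1 = {m1, n1}
  B2 = {m3, n3}
  B3 = {m2, m4, n2, n4}
m0 ∈ B0, n0 ∈ B0 → same block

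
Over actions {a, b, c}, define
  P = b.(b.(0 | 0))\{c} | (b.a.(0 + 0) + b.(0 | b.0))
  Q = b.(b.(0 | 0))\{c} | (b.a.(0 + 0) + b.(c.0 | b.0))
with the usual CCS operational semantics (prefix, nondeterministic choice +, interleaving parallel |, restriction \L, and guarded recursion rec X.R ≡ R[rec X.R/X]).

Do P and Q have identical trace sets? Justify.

Reachable graph of P (15 states):
  m0 = b.(b.(0 | 0))\{c} | (b.a.(0 + 0) + b.(0 | b.0)) has moves ··b··> m1, ··b··> m2, ··b··> m3
  m1 = (b.(0 | 0))\{c} | (b.a.(0 + 0) + b.(0 | b.0)) has moves ··b··> m4, ··b··> m5, ··b··> m6
  m2 = b.(b.(0 | 0))\{c} | (0 | b.0) has moves ··b··> m5, ··b··> m7
  m3 = b.(b.(0 | 0))\{c} | a.(0 + 0) has moves ··a··> m8, ··b··> m6
  m4 = (0 | 0)\{c} | (b.a.(0 + 0) + b.(0 | b.0)) has moves ··b··> m10, ··b··> m9
  m5 = (b.(0 | 0))\{c} | (0 | b.0) has moves ··b··> m11, ··b··> m9
  m6 = (b.(0 | 0))\{c} | a.(0 + 0) has moves ··a··> m12, ··b··> m10
  m7 = b.(b.(0 | 0))\{c} | (0 | 0) has moves ··b··> m11
  m8 = b.(b.(0 | 0))\{c} | (0 + 0) has moves ··b··> m12
  m9 = (0 | 0)\{c} | (0 | b.0) has moves ··b··> m13
  m10 = (0 | 0)\{c} | a.(0 + 0) has moves ··a··> m14
  m11 = (b.(0 | 0))\{c} | (0 | 0) has moves ··b··> m13
  m12 = (b.(0 | 0))\{c} | (0 + 0) has moves ··b··> m14
  m13 = (0 | 0)\{c} | (0 | 0) has moves (no moves)
  m14 = (0 | 0)\{c} | (0 + 0) has moves (no moves)
Reachable graph of Q (21 states):
  n0 = b.(b.(0 | 0))\{c} | (b.a.(0 + 0) + b.(c.0 | b.0)) has moves ··b··> n1, ··b··> n2, ··b··> n3
  n1 = (b.(0 | 0))\{c} | (b.a.(0 + 0) + b.(c.0 | b.0)) has moves ··b··> n4, ··b··> n5, ··b··> n6
  n2 = b.(b.(0 | 0))\{c} | (c.0 | b.0) has moves ··b··> n5, ··b··> n7, ··c··> n8
  n3 = b.(b.(0 | 0))\{c} | a.(0 + 0) has moves ··a··> n9, ··b··> n6
  n4 = (0 | 0)\{c} | (b.a.(0 + 0) + b.(c.0 | b.0)) has moves ··b··> n10, ··b··> n11
  n5 = (b.(0 | 0))\{c} | (c.0 | b.0) has moves ··b··> n10, ··b··> n12, ··c··> n13
  n6 = (b.(0 | 0))\{c} | a.(0 + 0) has moves ··a··> n14, ··b··> n11
  n7 = b.(b.(0 | 0))\{c} | (c.0 | 0) has moves ··b··> n12, ··c··> n15
  n8 = b.(b.(0 | 0))\{c} | (0 | b.0) has moves ··b··> n13, ··b··> n15
  n9 = b.(b.(0 | 0))\{c} | (0 + 0) has moves ··b··> n14
  n10 = (0 | 0)\{c} | (c.0 | b.0) has moves ··b··> n16, ··c··> n17
  n11 = (0 | 0)\{c} | a.(0 + 0) has moves ··a··> n18
  n12 = (b.(0 | 0))\{c} | (c.0 | 0) has moves ··b··> n16, ··c··> n19
  n13 = (b.(0 | 0))\{c} | (0 | b.0) has moves ··b··> n17, ··b··> n19
  n14 = (b.(0 | 0))\{c} | (0 + 0) has moves ··b··> n18
  n15 = b.(b.(0 | 0))\{c} | (0 | 0) has moves ··b··> n19
  n16 = (0 | 0)\{c} | (c.0 | 0) has moves ··c··> n20
  n17 = (0 | 0)\{c} | (0 | b.0) has moves ··b··> n20
  n18 = (0 | 0)\{c} | (0 + 0) has moves (no moves)
  n19 = (b.(0 | 0))\{c} | (0 | 0) has moves ··b··> n20
  n20 = (0 | 0)\{c} | (0 | 0) has moves (no moves)
Run σ = ⟨bc⟩ on Q: start {n0}
  after b @ step 1: {n1, n2, n3}
  after c @ step 2: {n8}
  — Q admits the full trace.
Run σ = ⟨bc⟩ on P: start {m0}
  after b @ step 1: {m1, m2, m3}
  after c @ step 2: ∅  — P cannot continue

traces(P) ≠ traces(Q) — witness ⟨bc⟩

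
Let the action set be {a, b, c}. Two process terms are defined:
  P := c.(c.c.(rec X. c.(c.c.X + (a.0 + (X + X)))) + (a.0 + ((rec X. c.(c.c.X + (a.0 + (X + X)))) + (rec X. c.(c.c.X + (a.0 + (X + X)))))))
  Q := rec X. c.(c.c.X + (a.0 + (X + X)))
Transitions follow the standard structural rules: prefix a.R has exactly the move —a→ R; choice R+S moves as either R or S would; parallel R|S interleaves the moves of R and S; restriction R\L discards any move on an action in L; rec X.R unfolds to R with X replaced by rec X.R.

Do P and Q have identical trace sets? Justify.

P's transition system — 5 states:
  m0 = c.(c.c.(rec X. c.(c.c.X + (a.0 + (X + X)))) + (a.0 + ((rec X. c.(c.c.X + (a.0 + (X + X)))) + (rec X. c.(c.c.X + (a.0 + (X + X))))))) → -c-> m1
  m1 = c.c.(rec X. c.(c.c.X + (a.0 + (X + X)))) + (a.0 + ((rec X. c.(c.c.X + (a.0 + (X + X)))) + (rec X. c.(c.c.X + (a.0 + (X + X)))))) → -a-> m2, -c-> m1, -c-> m3
  m2 = 0 → ∅
  m3 = c.(rec X. c.(c.c.X + (a.0 + (X + X)))) → -c-> m4
  m4 = rec X. c.(c.c.X + (a.0 + (X + X))) → -c-> m1
Q's transition system — 4 states:
  n0 = rec X. c.(c.c.X + (a.0 + (X + X))) → -c-> n1
  n1 = c.c.(rec X. c.(c.c.X + (a.0 + (X + X)))) + (a.0 + ((rec X. c.(c.c.X + (a.0 + (X + X)))) + (rec X. c.(c.c.X + (a.0 + (X + X)))))) → -a-> n2, -c-> n1, -c-> n3
  n2 = 0 → ∅
  n3 = c.(rec X. c.(c.c.X + (a.0 + (X + X)))) → -c-> n0
Coarsest stable partition (strong bisimilarity classes):
  B0 = {m0, m4, n0}
  B1 = {m1, n1}
  B2 = {m3, n3}
  B3 = {m2, n2}
m0 ∈ B0, n0 ∈ B0 → same block
Bisimilar ⇒ trace-equivalent.

YES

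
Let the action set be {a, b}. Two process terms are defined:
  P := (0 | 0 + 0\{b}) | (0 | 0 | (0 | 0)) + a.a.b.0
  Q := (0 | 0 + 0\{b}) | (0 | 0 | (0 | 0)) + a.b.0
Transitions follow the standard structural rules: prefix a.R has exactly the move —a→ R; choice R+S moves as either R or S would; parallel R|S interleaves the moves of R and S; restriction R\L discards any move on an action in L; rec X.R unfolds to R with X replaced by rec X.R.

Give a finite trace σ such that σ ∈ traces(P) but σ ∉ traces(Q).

P's transition system — 4 states:
  u0 = (0 | 0 + 0\{b}) | (0 | 0 | (0 | 0)) + a.a.b.0 → -a-> u1
  u1 = a.b.0 → -a-> u2
  u2 = b.0 → -b-> u3
  u3 = 0 → deadlocked
Q's transition system — 3 states:
  v0 = (0 | 0 + 0\{b}) | (0 | 0 | (0 | 0)) + a.b.0 → -a-> v1
  v1 = b.0 → -b-> v2
  v2 = 0 → deadlocked
Trace ⟨aa⟩ through P, begin at {u0}:
  after a @ step 1: {u1}
  after a @ step 2: {u2}
  ✓ P
Trace ⟨aa⟩ through Q, begin at {v0}:
  after a @ step 1: {v1}
  after a @ step 2: ∅ (Q stuck)

aa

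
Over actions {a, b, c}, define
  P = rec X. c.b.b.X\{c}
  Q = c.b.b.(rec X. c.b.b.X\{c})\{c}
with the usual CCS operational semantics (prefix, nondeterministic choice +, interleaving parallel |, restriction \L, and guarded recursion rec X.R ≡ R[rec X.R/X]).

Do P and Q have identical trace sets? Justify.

P's transition system — 4 states:
  u0 = rec X. c.b.b.X\{c} | =c=> u1
  u1 = b.b.(rec X. c.b.b.X\{c})\{c} | =b=> u2
  u2 = b.(rec X. c.b.b.X\{c})\{c} | =b=> u3
  u3 = (rec X. c.b.b.X\{c})\{c} | ·
Q's transition system — 4 states:
  v0 = c.b.b.(rec X. c.b.b.X\{c})\{c} | =c=> v1
  v1 = b.b.(rec X. c.b.b.X\{c})\{c} | =b=> v2
  v2 = b.(rec X. c.b.b.X\{c})\{c} | =b=> v3
  v3 = (rec X. c.b.b.X\{c})\{c} | ·
Partition-refinement fixed point:
  B0 = {u0, v0}
  B1 = {u1, v1}
  B2 = {u2, v2}
  B3 = {u3, v3}
u0 ∈ B0, v0 ∈ B0 → same block
Bisimilar ⇒ trace-equivalent.

trace-equivalent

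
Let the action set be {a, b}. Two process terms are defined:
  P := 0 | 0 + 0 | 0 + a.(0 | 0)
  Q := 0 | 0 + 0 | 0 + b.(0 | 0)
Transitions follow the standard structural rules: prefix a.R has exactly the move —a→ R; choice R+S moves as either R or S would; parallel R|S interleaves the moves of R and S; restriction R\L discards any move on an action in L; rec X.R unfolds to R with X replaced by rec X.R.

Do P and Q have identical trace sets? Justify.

LTS(P): 2 reachable states
  m0 = 0 | 0 + 0 | 0 + a.(0 | 0) has moves -a-> m1
  m1 = 0 | 0 has moves stopped
LTS(Q): 2 reachable states
  n0 = 0 | 0 + 0 | 0 + b.(0 | 0) has moves -b-> n1
  n1 = 0 | 0 has moves stopped
Trace ⟨a⟩ through P, begin at {m0}:
  after a @ step 1: {m1}
  ✓ P
Trace ⟨a⟩ through Q, begin at {n0}:
  after a @ step 1: ∅  — Q cannot continue

traces(P) ≠ traces(Q) — witness ⟨a⟩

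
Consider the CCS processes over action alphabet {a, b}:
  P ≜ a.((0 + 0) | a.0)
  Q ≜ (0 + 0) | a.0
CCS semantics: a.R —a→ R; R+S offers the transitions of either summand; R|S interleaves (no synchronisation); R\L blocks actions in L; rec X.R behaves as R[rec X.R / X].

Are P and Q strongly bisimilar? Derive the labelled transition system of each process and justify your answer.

LTS(P): 3 reachable states
  p0 = a.((0 + 0) | a.0) :: —a→ p1
  p1 = (0 + 0) | a.0 :: —a→ p2
  p2 = (0 + 0) | 0 :: (no moves)
LTS(Q): 2 reachable states
  q0 = (0 + 0) | a.0 :: —a→ q1
  q1 = (0 + 0) | 0 :: (no moves)
Partition-refinement fixed point:
  B0 = {p0}
  B1 = {p1, q0}
  B2 = {p2, q1}
p0 ∈ B0, q0 ∈ B1 → different blocks

NO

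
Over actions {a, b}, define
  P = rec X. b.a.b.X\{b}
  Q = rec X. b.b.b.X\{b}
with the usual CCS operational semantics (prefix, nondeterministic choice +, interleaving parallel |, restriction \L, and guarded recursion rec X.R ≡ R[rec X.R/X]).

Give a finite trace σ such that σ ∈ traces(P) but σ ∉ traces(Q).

ba

Reachable graph of P (4 states):
  m0 = rec X. b.a.b.X\{b} ⊢ --b--▸ m1
  m1 = a.b.(rec X. b.a.b.X\{b})\{b} ⊢ --a--▸ m2
  m2 = b.(rec X. b.a.b.X\{b})\{b} ⊢ --b--▸ m3
  m3 = (rec X. b.a.b.X\{b})\{b} ⊢ stopped
Reachable graph of Q (4 states):
  n0 = rec X. b.b.b.X\{b} ⊢ --b--▸ n1
  n1 = b.b.(rec X. b.b.b.X\{b})\{b} ⊢ --b--▸ n2
  n2 = b.(rec X. b.b.b.X\{b})\{b} ⊢ --b--▸ n3
  n3 = (rec X. b.b.b.X\{b})\{b} ⊢ stopped
Run σ = ⟨ba⟩ on P: start {m0}
  [1] b ⇒ {m1}
  [2] a ⇒ {m2}
  — P admits the full trace.
Run σ = ⟨ba⟩ on Q: start {n0}
  [1] b ⇒ {n1}
  [2] a ⇒ ∅  — Q cannot continue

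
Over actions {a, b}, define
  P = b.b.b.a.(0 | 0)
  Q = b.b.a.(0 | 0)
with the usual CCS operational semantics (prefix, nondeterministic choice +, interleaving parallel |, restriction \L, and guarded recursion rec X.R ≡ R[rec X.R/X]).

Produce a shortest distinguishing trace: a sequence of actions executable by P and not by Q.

bbb

Reachable graph of P (5 states):
  p0 = b.b.b.a.(0 | 0) | --b--▸ p1
  p1 = b.b.a.(0 | 0) | --b--▸ p2
  p2 = b.a.(0 | 0) | --b--▸ p3
  p3 = a.(0 | 0) | --a--▸ p4
  p4 = 0 | 0 | ·
Reachable graph of Q (4 states):
  q0 = b.b.a.(0 | 0) | --b--▸ q1
  q1 = b.a.(0 | 0) | --b--▸ q2
  q2 = a.(0 | 0) | --a--▸ q3
  q3 = 0 | 0 | ·
Executing bbb from P (initial set {p0}):
  [1] b ⇒ {p1}
  [2] b ⇒ {p2}
  [3] b ⇒ {p3}
  — P admits the full trace.
Executing bbb from Q (initial set {q0}):
  [1] b ⇒ {q1}
  [2] b ⇒ {q2}
  [3] b ⇒ ∅ (Q stuck)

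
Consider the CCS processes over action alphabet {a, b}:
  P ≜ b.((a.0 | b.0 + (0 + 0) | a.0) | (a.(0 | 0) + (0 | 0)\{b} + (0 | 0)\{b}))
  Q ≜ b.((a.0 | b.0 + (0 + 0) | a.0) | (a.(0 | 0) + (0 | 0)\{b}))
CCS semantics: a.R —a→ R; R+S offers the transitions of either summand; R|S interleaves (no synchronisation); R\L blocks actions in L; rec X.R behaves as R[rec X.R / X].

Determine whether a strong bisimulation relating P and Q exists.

LTS(P): 11 reachable states
  m0 = b.((a.0 | b.0 + (0 + 0) | a.0) | (a.(0 | 0) + (0 | 0)\{b} + (0 | 0)\{b})) → —b→ m1
  m1 = (a.0 | b.0 + (0 + 0) | a.0) | (a.(0 | 0) + (0 | 0)\{b} + (0 | 0)\{b}) → —a→ m2, —a→ m3, —a→ m4, —b→ m5
  m2 = (0 + 0) | 0 | (a.(0 | 0) + (0 | 0)\{b} + (0 | 0)\{b}) → —a→ m6
  m3 = (a.0 | b.0 + (0 + 0) | a.0) | (0 | 0) → —a→ m6, —a→ m7, —b→ m8
  m4 = 0 | b.0 | (a.(0 | 0) + (0 | 0)\{b} + (0 | 0)\{b}) → —a→ m7, —b→ m9
  m5 = a.0 | 0 | (a.(0 | 0) + (0 | 0)\{b} + (0 | 0)\{b}) → —a→ m8, —a→ m9
  m6 = (0 + 0) | 0 | (0 | 0) → ∅
  m7 = 0 | b.0 | (0 | 0) → —b→ m10
  m8 = a.0 | 0 | (0 | 0) → —a→ m10
  m9 = 0 | 0 | (a.(0 | 0) + (0 | 0)\{b} + (0 | 0)\{b}) → —a→ m10
  m10 = 0 | 0 | (0 | 0) → ∅
LTS(Q): 11 reachable states
  n0 = b.((a.0 | b.0 + (0 + 0) | a.0) | (a.(0 | 0) + (0 | 0)\{b})) → —b→ n1
  n1 = (a.0 | b.0 + (0 + 0) | a.0) | (a.(0 | 0) + (0 | 0)\{b}) → —a→ n2, —a→ n3, —a→ n4, —b→ n5
  n2 = (0 + 0) | 0 | (a.(0 | 0) + (0 | 0)\{b}) → —a→ n6
  n3 = (a.0 | b.0 + (0 + 0) | a.0) | (0 | 0) → —a→ n6, —a→ n7, —b→ n8
  n4 = 0 | b.0 | (a.(0 | 0) + (0 | 0)\{b}) → —a→ n7, —b→ n9
  n5 = a.0 | 0 | (a.(0 | 0) + (0 | 0)\{b}) → —a→ n8, —a→ n9
  n6 = (0 + 0) | 0 | (0 | 0) → ∅
  n7 = 0 | b.0 | (0 | 0) → —b→ n10
  n8 = a.0 | 0 | (0 | 0) → —a→ n10
  n9 = 0 | 0 | (a.(0 | 0) + (0 | 0)\{b}) → —a→ n10
  n10 = 0 | 0 | (0 | 0) → ∅
Coarsest stable partition (strong bisimilarity classes):
  B0 = {m0, n0}
  B1 = {m1, n1}
  B2 = {m2, m8, m9, n2, n8, n9}
  B3 = {m10, m6, n10, n6}
  B4 = {m3, n3}
  B5 = {m7, n7}
  B6 = {m5, n5}
  B7 = {m4, n4}
m0 ∈ B0, n0 ∈ B0 → same block

P ~ Q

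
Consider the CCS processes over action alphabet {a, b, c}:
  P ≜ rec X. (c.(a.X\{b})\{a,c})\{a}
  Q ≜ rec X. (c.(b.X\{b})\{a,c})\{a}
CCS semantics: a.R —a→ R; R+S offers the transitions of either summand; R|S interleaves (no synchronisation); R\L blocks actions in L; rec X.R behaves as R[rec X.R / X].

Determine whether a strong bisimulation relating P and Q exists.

NO

P's transition system — 2 states:
  u0 = rec X. (c.(a.X\{b})\{a,c})\{a} | -c-> u1
  u1 = (a.(rec X. (c.(a.X\{b})\{a,c})\{a})\{b})\{a,c}\{a} | deadlocked
Q's transition system — 3 states:
  v0 = rec X. (c.(b.X\{b})\{a,c})\{a} | -c-> v1
  v1 = (b.(rec X. (c.(b.X\{b})\{a,c})\{a})\{b})\{a,c}\{a} | -b-> v2
  v2 = (rec X. (c.(b.X\{b})\{a,c})\{a})\{b}\{a,c}\{a} | deadlocked
Bisimilarity quotient blocks:
  B0 = {u0}
  B1 = {u1, v2}
  B2 = {v0}
  B3 = {v1}
u0 ∈ B0, v0 ∈ B2 → different blocks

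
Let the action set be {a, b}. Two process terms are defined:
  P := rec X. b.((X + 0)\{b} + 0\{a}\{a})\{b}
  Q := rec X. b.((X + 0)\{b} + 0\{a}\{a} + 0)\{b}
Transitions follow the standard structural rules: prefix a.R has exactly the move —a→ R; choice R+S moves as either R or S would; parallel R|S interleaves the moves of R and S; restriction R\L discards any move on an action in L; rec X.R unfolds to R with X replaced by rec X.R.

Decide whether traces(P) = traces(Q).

P's transition system — 2 states:
  p0 = rec X. b.((X + 0)\{b} + 0\{a}\{a})\{b} → ··b··> p1
  p1 = (((rec X. b.((X + 0)\{b} + 0\{a}\{a})\{b}) + 0)\{b} + 0\{a}\{a})\{b} → deadlocked
Q's transition system — 2 states:
  q0 = rec X. b.((X + 0)\{b} + 0\{a}\{a} + 0)\{b} → ··b··> q1
  q1 = (((rec X. b.((X + 0)\{b} + 0\{a}\{a} + 0)\{b}) + 0)\{b} + 0\{a}\{a} + 0)\{b} → deadlocked
Bisimilarity quotient blocks:
  B0 = {p0, q0}
  B1 = {p1, q1}
p0 ∈ B0, q0 ∈ B0 → same block
Bisimilar ⇒ trace-equivalent.

trace-equivalent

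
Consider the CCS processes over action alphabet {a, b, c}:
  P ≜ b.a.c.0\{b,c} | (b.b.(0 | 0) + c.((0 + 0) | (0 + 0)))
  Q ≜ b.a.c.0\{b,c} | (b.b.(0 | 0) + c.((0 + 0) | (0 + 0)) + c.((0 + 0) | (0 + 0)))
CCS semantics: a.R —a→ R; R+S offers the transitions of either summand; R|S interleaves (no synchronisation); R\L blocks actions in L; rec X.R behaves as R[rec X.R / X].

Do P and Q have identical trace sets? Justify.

YES

LTS(P): 16 reachable states
  u0 = b.a.c.0\{b,c} | (b.b.(0 | 0) + c.((0 + 0) | (0 + 0))) :: ··b··> u1, ··b··> u2, ··c··> u3
  u1 = a.c.0\{b,c} | (b.b.(0 | 0) + c.((0 + 0) | (0 + 0))) :: ··a··> u4, ··b··> u5, ··c··> u6
  u2 = b.a.c.0\{b,c} | b.(0 | 0) :: ··b··> u5, ··b··> u7
  u3 = b.a.c.0\{b,c} | ((0 + 0) | (0 + 0)) :: ··b··> u6
  u4 = c.0\{b,c} | (b.b.(0 | 0) + c.((0 + 0) | (0 + 0))) :: ··b··> u8, ··c··> u10, ··c··> u9
  u5 = a.c.0\{b,c} | b.(0 | 0) :: ··a··> u8, ··b··> u11
  u6 = a.c.0\{b,c} | ((0 + 0) | (0 + 0)) :: ··a··> u10
  u7 = b.a.c.0\{b,c} | (0 | 0) :: ··b··> u11
  u8 = c.0\{b,c} | b.(0 | 0) :: ··b··> u12, ··c··> u13
  u9 = 0\{b,c} | (b.b.(0 | 0) + c.((0 + 0) | (0 + 0))) :: ··b··> u13, ··c··> u14
  u10 = c.0\{b,c} | ((0 + 0) | (0 + 0)) :: ··c··> u14
  u11 = a.c.0\{b,c} | (0 | 0) :: ··a··> u12
  u12 = c.0\{b,c} | (0 | 0) :: ··c··> u15
  u13 = 0\{b,c} | b.(0 | 0) :: ··b··> u15
  u14 = 0\{b,c} | ((0 + 0) | (0 + 0)) :: deadlocked
  u15 = 0\{b,c} | (0 | 0) :: deadlocked
LTS(Q): 16 reachable states
  v0 = b.a.c.0\{b,c} | (b.b.(0 | 0) + c.((0 + 0) | (0 + 0)) + c.((0 + 0) | (0 + 0))) :: ··b··> v1, ··b··> v2, ··c··> v3
  v1 = a.c.0\{b,c} | (b.b.(0 | 0) + c.((0 + 0) | (0 + 0)) + c.((0 + 0) | (0 + 0))) :: ··a··> v4, ··b··> v5, ··c··> v6
  v2 = b.a.c.0\{b,c} | b.(0 | 0) :: ··b··> v5, ··b··> v7
  v3 = b.a.c.0\{b,c} | ((0 + 0) | (0 + 0)) :: ··b··> v6
  v4 = c.0\{b,c} | (b.b.(0 | 0) + c.((0 + 0) | (0 + 0)) + c.((0 + 0) | (0 + 0))) :: ··b··> v8, ··c··> v10, ··c··> v9
  v5 = a.c.0\{b,c} | b.(0 | 0) :: ··a··> v8, ··b··> v11
  v6 = a.c.0\{b,c} | ((0 + 0) | (0 + 0)) :: ··a··> v10
  v7 = b.a.c.0\{b,c} | (0 | 0) :: ··b··> v11
  v8 = c.0\{b,c} | b.(0 | 0) :: ··b··> v12, ··c··> v13
  v9 = 0\{b,c} | (b.b.(0 | 0) + c.((0 + 0) | (0 + 0)) + c.((0 + 0) | (0 + 0))) :: ··b··> v13, ··c··> v14
  v10 = c.0\{b,c} | ((0 + 0) | (0 + 0)) :: ··c··> v14
  v11 = a.c.0\{b,c} | (0 | 0) :: ··a··> v12
  v12 = c.0\{b,c} | (0 | 0) :: ··c··> v15
  v13 = 0\{b,c} | b.(0 | 0) :: ··b··> v15
  v14 = 0\{b,c} | ((0 + 0) | (0 + 0)) :: deadlocked
  v15 = 0\{b,c} | (0 | 0) :: deadlocked
Bisimilarity quotient blocks:
  B0 = {u0, v0}
  B1 = {u1, v1}
  B2 = {u5, v5}
  B3 = {u8, v8}
  B4 = {u13, v13}
  B5 = {u14, u15, v14, v15}
  B6 = {u10, u12, v10, v12}
  B7 = {u11, u6, v11, v6}
  B8 = {u4, v4}
  B9 = {u9, v9}
  B10 = {u3, u7, v3, v7}
  B11 = {u2, v2}
u0 ∈ B0, v0 ∈ B0 → same block
Bisimilar ⇒ trace-equivalent.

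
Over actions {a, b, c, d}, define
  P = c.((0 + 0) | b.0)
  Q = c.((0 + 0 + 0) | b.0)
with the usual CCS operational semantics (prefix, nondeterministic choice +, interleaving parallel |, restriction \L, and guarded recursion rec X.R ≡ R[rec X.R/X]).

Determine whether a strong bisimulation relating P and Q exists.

Reachable graph of P (3 states):
  s0 = c.((0 + 0) | b.0) :: --c--▸ s1
  s1 = (0 + 0) | b.0 :: --b--▸ s2
  s2 = (0 + 0) | 0 :: stopped
Reachable graph of Q (3 states):
  t0 = c.((0 + 0 + 0) | b.0) :: --c--▸ t1
  t1 = (0 + 0 + 0) | b.0 :: --b--▸ t2
  t2 = (0 + 0 + 0) | 0 :: stopped
Bisimilarity quotient blocks:
  B0 = {s0, t0}
  B1 = {s1, t1}
  B2 = {s2, t2}
s0 ∈ B0, t0 ∈ B0 → same block

P ~ Q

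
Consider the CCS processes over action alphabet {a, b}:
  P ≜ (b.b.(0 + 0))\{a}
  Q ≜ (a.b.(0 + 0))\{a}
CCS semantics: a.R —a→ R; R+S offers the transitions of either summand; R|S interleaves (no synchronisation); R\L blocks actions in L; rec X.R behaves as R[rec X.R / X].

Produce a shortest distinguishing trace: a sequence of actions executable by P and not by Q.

LTS(P): 3 reachable states
  m0 = (b.b.(0 + 0))\{a} → —b→ m1
  m1 = (b.(0 + 0))\{a} → —b→ m2
  m2 = (0 + 0)\{a} → deadlocked
LTS(Q): 1 reachable states
  n0 = (a.b.(0 + 0))\{a} → deadlocked
Trace ⟨b⟩ through P, begin at {m0}:
  after b @ step 1: {m1}
  P completes σ.
Trace ⟨b⟩ through Q, begin at {n0}:
  after b @ step 1: no successor for Q

b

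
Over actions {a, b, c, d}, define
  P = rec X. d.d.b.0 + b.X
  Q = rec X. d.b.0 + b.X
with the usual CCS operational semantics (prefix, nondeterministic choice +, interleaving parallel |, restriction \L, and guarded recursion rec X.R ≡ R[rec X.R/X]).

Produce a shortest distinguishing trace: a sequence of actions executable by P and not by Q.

LTS(P): 4 reachable states
  s0 = rec X. d.d.b.0 + b.X :: =b=> s0, =d=> s1
  s1 = d.b.0 :: =d=> s2
  s2 = b.0 :: =b=> s3
  s3 = 0 :: stopped
LTS(Q): 3 reachable states
  t0 = rec X. d.b.0 + b.X :: =b=> t0, =d=> t1
  t1 = b.0 :: =b=> t2
  t2 = 0 :: stopped
Executing dd from P (initial set {s0}):
  after d @ step 1: {s1}
  after d @ step 2: {s2}
  P completes σ.
Executing dd from Q (initial set {t0}):
  after d @ step 1: {t1}
  after d @ step 2: ∅ (Q stuck)

dd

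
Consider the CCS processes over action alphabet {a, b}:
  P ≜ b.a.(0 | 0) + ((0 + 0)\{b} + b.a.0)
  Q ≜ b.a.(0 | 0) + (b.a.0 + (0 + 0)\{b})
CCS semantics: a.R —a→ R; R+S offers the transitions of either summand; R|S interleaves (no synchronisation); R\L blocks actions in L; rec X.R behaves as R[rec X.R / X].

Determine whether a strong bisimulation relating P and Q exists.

YES

Reachable graph of P (5 states):
  u0 = b.a.(0 | 0) + ((0 + 0)\{b} + b.a.0) | -b-> u1, -b-> u2
  u1 = a.(0 | 0) | -a-> u3
  u2 = a.0 | -a-> u4
  u3 = 0 | 0 | ∅
  u4 = 0 | ∅
Reachable graph of Q (5 states):
  v0 = b.a.(0 | 0) + (b.a.0 + (0 + 0)\{b}) | -b-> v1, -b-> v2
  v1 = a.(0 | 0) | -a-> v3
  v2 = a.0 | -a-> v4
  v3 = 0 | 0 | ∅
  v4 = 0 | ∅
Coarsest stable partition (strong bisimilarity classes):
  B0 = {u0, v0}
  B1 = {u1, u2, v1, v2}
  B2 = {u3, u4, v3, v4}
u0 ∈ B0, v0 ∈ B0 → same block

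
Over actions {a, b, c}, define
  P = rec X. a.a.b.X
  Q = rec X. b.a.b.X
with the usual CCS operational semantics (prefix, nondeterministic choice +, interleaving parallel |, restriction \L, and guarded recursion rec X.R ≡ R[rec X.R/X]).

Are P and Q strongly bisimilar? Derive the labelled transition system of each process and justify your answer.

not bisimilar

P's transition system — 3 states:
  p0 = rec X. a.a.b.X ⊢ ··a··> p1
  p1 = a.b.(rec X. a.a.b.X) ⊢ ··a··> p2
  p2 = b.(rec X. a.a.b.X) ⊢ ··b··> p0
Q's transition system — 3 states:
  q0 = rec X. b.a.b.X ⊢ ··b··> q1
  q1 = a.b.(rec X. b.a.b.X) ⊢ ··a··> q2
  q2 = b.(rec X. b.a.b.X) ⊢ ··b··> q0
Partition-refinement fixed point:
  B0 = {p0}
  B1 = {p1}
  B2 = {p2}
  B3 = {q0}
  B4 = {q1}
  B5 = {q2}
p0 ∈ B0, q0 ∈ B3 → different blocks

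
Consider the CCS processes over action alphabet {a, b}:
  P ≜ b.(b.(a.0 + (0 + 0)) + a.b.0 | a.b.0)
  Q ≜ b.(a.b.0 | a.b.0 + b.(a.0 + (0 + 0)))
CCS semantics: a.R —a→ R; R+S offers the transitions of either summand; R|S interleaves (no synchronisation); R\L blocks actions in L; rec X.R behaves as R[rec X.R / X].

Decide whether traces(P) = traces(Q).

YES

P's transition system — 12 states:
  m0 = b.(b.(a.0 + (0 + 0)) + a.b.0 | a.b.0) :: -b-> m1
  m1 = b.(a.0 + (0 + 0)) + a.b.0 | a.b.0 :: -a-> m2, -a-> m3, -b-> m4
  m2 = a.b.0 | b.0 :: -a-> m5, -b-> m6
  m3 = b.0 | a.b.0 :: -a-> m5, -b-> m7
  m4 = a.0 + (0 + 0) :: -a-> m8
  m5 = b.0 | b.0 :: -b-> m10, -b-> m9
  m6 = a.b.0 | 0 :: -a-> m10
  m7 = 0 | a.b.0 :: -a-> m9
  m8 = 0 :: stopped
  m9 = 0 | b.0 :: -b-> m11
  m10 = b.0 | 0 :: -b-> m11
  m11 = 0 | 0 :: stopped
Q's transition system — 12 states:
  n0 = b.(a.b.0 | a.b.0 + b.(a.0 + (0 + 0))) :: -b-> n1
  n1 = a.b.0 | a.b.0 + b.(a.0 + (0 + 0)) :: -a-> n2, -a-> n3, -b-> n4
  n2 = a.b.0 | b.0 :: -a-> n5, -b-> n6
  n3 = b.0 | a.b.0 :: -a-> n5, -b-> n7
  n4 = a.0 + (0 + 0) :: -a-> n8
  n5 = b.0 | b.0 :: -b-> n10, -b-> n9
  n6 = a.b.0 | 0 :: -a-> n10
  n7 = 0 | a.b.0 :: -a-> n9
  n8 = 0 :: stopped
  n9 = 0 | b.0 :: -b-> n11
  n10 = b.0 | 0 :: -b-> n11
  n11 = 0 | 0 :: stopped
Partition-refinement fixed point:
  B0 = {m0, n0}
  B1 = {m1, n1}
  B2 = {m2, m3, n2, n3}
  B3 = {m5, n5}
  B4 = {m10, m9, n10, n9}
  B5 = {m11, m8, n11, n8}
  B6 = {m6, m7, n6, n7}
  B7 = {m4, n4}
m0 ∈ B0, n0 ∈ B0 → same block
Bisimilar ⇒ trace-equivalent.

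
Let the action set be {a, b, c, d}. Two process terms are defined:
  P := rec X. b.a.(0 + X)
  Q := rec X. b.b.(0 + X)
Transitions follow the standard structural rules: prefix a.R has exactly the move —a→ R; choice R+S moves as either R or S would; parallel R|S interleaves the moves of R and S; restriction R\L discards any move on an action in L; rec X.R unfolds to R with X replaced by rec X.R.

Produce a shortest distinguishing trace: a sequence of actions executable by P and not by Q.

Reachable graph of P (3 states):
  u0 = rec X. b.a.(0 + X) → ··b··> u1
  u1 = a.(0 + (rec X. b.a.(0 + X))) → ··a··> u2
  u2 = 0 + (rec X. b.a.(0 + X)) → ··b··> u1
Reachable graph of Q (3 states):
  v0 = rec X. b.b.(0 + X) → ··b··> v1
  v1 = b.(0 + (rec X. b.b.(0 + X))) → ··b··> v2
  v2 = 0 + (rec X. b.b.(0 + X)) → ··b··> v1
Executing ba from P (initial set {u0}):
  after b @ step 1: {u1}
  after a @ step 2: {u2}
  — P admits the full trace.
Executing ba from Q (initial set {v0}):
  after b @ step 1: {v1}
  after a @ step 2: ∅  — Q cannot continue

ba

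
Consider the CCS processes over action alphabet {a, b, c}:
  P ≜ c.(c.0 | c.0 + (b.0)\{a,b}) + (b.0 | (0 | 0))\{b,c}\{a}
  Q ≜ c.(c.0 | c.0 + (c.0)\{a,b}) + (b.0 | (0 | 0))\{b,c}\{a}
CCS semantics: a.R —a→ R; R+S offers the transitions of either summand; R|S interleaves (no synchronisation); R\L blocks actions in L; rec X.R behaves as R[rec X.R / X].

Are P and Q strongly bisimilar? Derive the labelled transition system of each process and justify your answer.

P ≁ Q

LTS(P): 5 reachable states
  s0 = c.(c.0 | c.0 + (b.0)\{a,b}) + (b.0 | (0 | 0))\{b,c}\{a} :: —c→ s1
  s1 = c.0 | c.0 + (b.0)\{a,b} :: —c→ s2, —c→ s3
  s2 = 0 | c.0 :: —c→ s4
  s3 = c.0 | 0 :: —c→ s4
  s4 = 0 | 0 :: (no moves)
LTS(Q): 6 reachable states
  t0 = c.(c.0 | c.0 + (c.0)\{a,b}) + (b.0 | (0 | 0))\{b,c}\{a} :: —c→ t1
  t1 = c.0 | c.0 + (c.0)\{a,b} :: —c→ t2, —c→ t3, —c→ t4
  t2 = 0 | c.0 :: —c→ t5
  t3 = 0\{a,b} :: (no moves)
  t4 = c.0 | 0 :: —c→ t5
  t5 = 0 | 0 :: (no moves)
Bisimilarity quotient blocks:
  B0 = {s0}
  B1 = {s1}
  B2 = {s2, s3, t2, t4}
  B3 = {s4, t3, t5}
  B4 = {t0}
  B5 = {t1}
s0 ∈ B0, t0 ∈ B4 → different blocks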